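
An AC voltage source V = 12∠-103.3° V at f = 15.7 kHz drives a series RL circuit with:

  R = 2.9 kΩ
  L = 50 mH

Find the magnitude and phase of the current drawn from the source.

Step 1 — Angular frequency: ω = 2π·f = 2π·1.57e+04 = 9.865e+04 rad/s.
Step 2 — Component impedances:
  R: Z = R = 2900 Ω
  L: Z = jωL = j·9.865e+04·0.05 = 0 + j4932 Ω
Step 3 — Series combination: Z_total = R + L = 2900 + j4932 Ω = 5722∠59.5° Ω.
Step 4 — Source phasor: V = 12∠-103.3° V = -2.761 - j11.68 V.
Step 5 — Ohm's law: I = V / Z_total = (-2.761 - j11.68) / (2900 + j4932) = -0.002004 - j0.0006186 A.
Step 6 — Convert to polar: |I| = 0.002097 A, ∠I = -162.8°.

I = 0.002097∠-162.8° A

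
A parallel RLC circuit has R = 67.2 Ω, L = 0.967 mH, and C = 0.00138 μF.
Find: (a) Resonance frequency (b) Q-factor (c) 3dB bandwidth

Step 1 — Resonance: ω₀ = 1/√(LC) = 1/√(0.000967·1.38e-09) = 8.657e+05 rad/s.
Step 2 — f₀ = ω₀/(2π) = 1.378e+05 Hz.
Step 3 — Parallel Q: Q = R/(ω₀L) = 67.2/(8.657e+05·0.000967) = 0.08028.
Step 4 — Bandwidth: Δω = ω₀/Q = 1.078e+07 rad/s; BW = Δω/(2π) = 1.716e+06 Hz.

(a) f₀ = 1.378e+05 Hz  (b) Q = 0.08028  (c) BW = 1.716e+06 Hz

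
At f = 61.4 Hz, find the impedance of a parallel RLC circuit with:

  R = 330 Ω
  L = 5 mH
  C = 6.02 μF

Step 1 — Angular frequency: ω = 2π·f = 2π·61.4 = 385.8 rad/s.
Step 2 — Component impedances:
  R: Z = R = 330 Ω
  L: Z = jωL = j·385.8·0.005 = 0 + j1.929 Ω
  C: Z = 1/(jωC) = -j/(ω·C) = 0 - j430.6 Ω
Step 3 — Parallel combination: 1/Z_total = 1/R + 1/L + 1/C; Z_total = 0.01138 + j1.938 Ω = 1.938∠89.7° Ω.

Z = 0.01138 + j1.938 Ω = 1.938∠89.7° Ω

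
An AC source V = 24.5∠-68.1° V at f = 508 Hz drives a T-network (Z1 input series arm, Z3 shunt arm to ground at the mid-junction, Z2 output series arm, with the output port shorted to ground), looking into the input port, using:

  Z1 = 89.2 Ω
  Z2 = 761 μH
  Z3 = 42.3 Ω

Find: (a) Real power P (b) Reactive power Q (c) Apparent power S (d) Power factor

Step 1 — Angular frequency: ω = 2π·f = 2π·508 = 3192 rad/s.
Step 2 — Component impedances:
  Z1: Z = R = 89.2 Ω
  Z2: Z = jωL = j·3192·0.000761 = 0 + j2.429 Ω
  Z3: Z = R = 42.3 Ω
Step 3 — With the output port shorted to ground, the output series arm Z2 runs from the junction to ground; the shunt arm Z3 also runs from the junction to ground. They appear in parallel: Z3 || Z2 = 0.139 + j2.421 Ω.
Step 4 — Series with input arm Z1: Z_in = Z1 + (Z3 || Z2) = 89.34 + j2.421 Ω = 89.37∠1.6° Ω.
Step 5 — Source phasor: V = 24.5∠-68.1° V = 9.138 - j22.73 V.
Step 6 — Current: I = V / Z = 0.09532 - j0.257 A = 0.2741∠-69.7° A.
Step 7 — Complex power: S = V·I* = 6.714 + j0.1819 VA.
Step 8 — Real power: P = Re(S) = 6.714 W.
Step 9 — Reactive power: Q = Im(S) = 0.1819 VAR.
Step 10 — Apparent power: |S| = 6.716 VA.
Step 11 — Power factor: PF = P/|S| = 0.9996 (lagging).

(a) P = 6.714 W  (b) Q = 0.1819 VAR  (c) S = 6.716 VA  (d) PF = 0.9996 (lagging)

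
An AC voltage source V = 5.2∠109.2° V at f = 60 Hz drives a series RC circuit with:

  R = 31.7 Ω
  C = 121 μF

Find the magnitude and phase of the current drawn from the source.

Step 1 — Angular frequency: ω = 2π·f = 2π·60 = 377 rad/s.
Step 2 — Component impedances:
  R: Z = R = 31.7 Ω
  C: Z = 1/(jωC) = -j/(ω·C) = 0 - j21.92 Ω
Step 3 — Series combination: Z_total = R + C = 31.7 - j21.92 Ω = 38.54∠-34.7° Ω.
Step 4 — Source phasor: V = 5.2∠109.2° V = -1.71 + j4.911 V.
Step 5 — Ohm's law: I = V / Z_total = (-1.71 + j4.911) / (31.7 - j21.92) = -0.109 + j0.07956 A.
Step 6 — Convert to polar: |I| = 0.1349 A, ∠I = 143.9°.

I = 0.1349∠143.9° A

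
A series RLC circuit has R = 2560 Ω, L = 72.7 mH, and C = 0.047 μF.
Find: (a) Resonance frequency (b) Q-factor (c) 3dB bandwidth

Step 1 — Resonance: ω₀ = 1/√(LC) = 1/√(0.0727·4.7e-08) = 1.711e+04 rad/s.
Step 2 — f₀ = ω₀/(2π) = 2723 Hz.
Step 3 — Series Q: Q = ω₀L/R = 1.711e+04·0.0727/2560 = 0.4858.
Step 4 — Bandwidth: Δω = ω₀/Q = 3.521e+04 rad/s; BW = Δω/(2π) = 5604 Hz.

(a) f₀ = 2723 Hz  (b) Q = 0.4858  (c) BW = 5604 Hz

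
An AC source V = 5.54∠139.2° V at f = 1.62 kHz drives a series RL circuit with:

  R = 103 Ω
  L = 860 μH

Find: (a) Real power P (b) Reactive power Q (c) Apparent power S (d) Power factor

Step 1 — Angular frequency: ω = 2π·f = 2π·1620 = 1.018e+04 rad/s.
Step 2 — Component impedances:
  R: Z = R = 103 Ω
  L: Z = jωL = j·1.018e+04·0.00086 = 0 + j8.754 Ω
Step 3 — Series combination: Z_total = R + L = 103 + j8.754 Ω = 103.4∠4.9° Ω.
Step 4 — Source phasor: V = 5.54∠139.2° V = -4.194 + j3.62 V.
Step 5 — Current: I = V / Z = -0.03746 + j0.03833 A = 0.05359∠134.3° A.
Step 6 — Complex power: S = V·I* = 0.2958 + j0.02514 VA.
Step 7 — Real power: P = Re(S) = 0.2958 W.
Step 8 — Reactive power: Q = Im(S) = 0.02514 VAR.
Step 9 — Apparent power: |S| = 0.2969 VA.
Step 10 — Power factor: PF = P/|S| = 0.9964 (lagging).

(a) P = 0.2958 W  (b) Q = 0.02514 VAR  (c) S = 0.2969 VA  (d) PF = 0.9964 (lagging)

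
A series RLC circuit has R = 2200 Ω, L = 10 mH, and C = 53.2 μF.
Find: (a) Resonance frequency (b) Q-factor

Step 1 — Resonance condition Im(Z)=0 gives ω₀ = 1/√(LC).
Step 2 — ω₀ = 1/√(0.01·5.32e-05) = 1371 rad/s.
Step 3 — f₀ = ω₀/(2π) = 218.2 Hz.
Step 4 — Series Q: Q = ω₀L/R = 1371·0.01/2200 = 0.006232.

(a) f₀ = 218.2 Hz  (b) Q = 0.006232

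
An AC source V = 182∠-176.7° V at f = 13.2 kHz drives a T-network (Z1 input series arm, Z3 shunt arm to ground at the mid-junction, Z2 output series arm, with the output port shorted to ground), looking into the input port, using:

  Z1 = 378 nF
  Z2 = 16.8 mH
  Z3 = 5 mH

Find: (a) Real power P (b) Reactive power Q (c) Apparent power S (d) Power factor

Step 1 — Angular frequency: ω = 2π·f = 2π·1.32e+04 = 8.294e+04 rad/s.
Step 2 — Component impedances:
  Z1: Z = 1/(jωC) = -j/(ω·C) = 0 - j31.9 Ω
  Z2: Z = jωL = j·8.294e+04·0.0168 = 0 + j1393 Ω
  Z3: Z = jωL = j·8.294e+04·0.005 = 0 + j414.7 Ω
Step 3 — With the output port shorted to ground, the output series arm Z2 runs from the junction to ground; the shunt arm Z3 also runs from the junction to ground. They appear in parallel: Z3 || Z2 = 0 + j319.6 Ω.
Step 4 — Series with input arm Z1: Z_in = Z1 + (Z3 || Z2) = 0 + j287.7 Ω = 287.7∠90.0° Ω.
Step 5 — Source phasor: V = 182∠-176.7° V = -181.7 - j10.48 V.
Step 6 — Current: I = V / Z = -0.03642 + j0.6316 A = 0.6326∠93.3° A.
Step 7 — Complex power: S = V·I* = 0 + j115.1 VA.
Step 8 — Real power: P = Re(S) = 0 W.
Step 9 — Reactive power: Q = Im(S) = 115.1 VAR.
Step 10 — Apparent power: |S| = 115.1 VA.
Step 11 — Power factor: PF = P/|S| = 0 (lagging).

(a) P = 0 W  (b) Q = 115.1 VAR  (c) S = 115.1 VA  (d) PF = 0 (lagging)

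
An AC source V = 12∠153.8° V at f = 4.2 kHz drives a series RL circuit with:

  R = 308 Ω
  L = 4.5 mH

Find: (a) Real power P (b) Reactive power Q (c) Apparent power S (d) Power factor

Step 1 — Angular frequency: ω = 2π·f = 2π·4200 = 2.639e+04 rad/s.
Step 2 — Component impedances:
  R: Z = R = 308 Ω
  L: Z = jωL = j·2.639e+04·0.0045 = 0 + j118.8 Ω
Step 3 — Series combination: Z_total = R + L = 308 + j118.8 Ω = 330.1∠21.1° Ω.
Step 4 — Source phasor: V = 12∠153.8° V = -10.77 + j5.298 V.
Step 5 — Current: I = V / Z = -0.02466 + j0.02671 A = 0.03635∠132.7° A.
Step 6 — Complex power: S = V·I* = 0.407 + j0.1569 VA.
Step 7 — Real power: P = Re(S) = 0.407 W.
Step 8 — Reactive power: Q = Im(S) = 0.1569 VAR.
Step 9 — Apparent power: |S| = 0.4362 VA.
Step 10 — Power factor: PF = P/|S| = 0.9331 (lagging).

(a) P = 0.407 W  (b) Q = 0.1569 VAR  (c) S = 0.4362 VA  (d) PF = 0.9331 (lagging)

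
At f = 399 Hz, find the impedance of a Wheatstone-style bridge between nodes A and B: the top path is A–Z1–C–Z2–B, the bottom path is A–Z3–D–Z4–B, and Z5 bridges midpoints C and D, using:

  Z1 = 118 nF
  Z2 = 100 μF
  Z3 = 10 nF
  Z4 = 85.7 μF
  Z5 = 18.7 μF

Step 1 — Angular frequency: ω = 2π·f = 2π·399 = 2507 rad/s.
Step 2 — Component impedances:
  Z1: Z = 1/(jωC) = -j/(ω·C) = 0 - j3380 Ω
  Z2: Z = 1/(jωC) = -j/(ω·C) = 0 - j3.989 Ω
  Z3: Z = 1/(jωC) = -j/(ω·C) = 0 - j3.989e+04 Ω
  Z4: Z = 1/(jωC) = -j/(ω·C) = 0 - j4.654 Ω
  Z5: Z = 1/(jωC) = -j/(ω·C) = 0 - j21.33 Ω
Step 3 — Bridge requires nodal analysis (the Z5 bridge couples midpoints C and D, so the two paths cannot be reduced to a simple series/parallel combination). Setting node B to ground and injecting 1 A at node A, the 3-node admittance system at A, C, D solves to V_A = Z_AB = 0 - j3119 Ω = 3119∠-90.0° Ω.

Z = 0 - j3119 Ω = 3119∠-90.0° Ω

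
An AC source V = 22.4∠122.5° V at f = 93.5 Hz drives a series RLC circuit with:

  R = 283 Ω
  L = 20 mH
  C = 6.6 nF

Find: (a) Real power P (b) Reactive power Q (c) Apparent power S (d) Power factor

Step 1 — Angular frequency: ω = 2π·f = 2π·93.5 = 587.5 rad/s.
Step 2 — Component impedances:
  R: Z = R = 283 Ω
  L: Z = jωL = j·587.5·0.02 = 0 + j11.75 Ω
  C: Z = 1/(jωC) = -j/(ω·C) = 0 - j2.579e+05 Ω
Step 3 — Series combination: Z_total = R + L + C = 283 - j2.579e+05 Ω = 2.579e+05∠-89.9° Ω.
Step 4 — Source phasor: V = 22.4∠122.5° V = -12.04 + j18.89 V.
Step 5 — Current: I = V / Z = -7.331e-05 - j4.659e-05 A = 8.686e-05∠-147.6° A.
Step 6 — Complex power: S = V·I* = 2.135e-06 - j0.001946 VA.
Step 7 — Real power: P = Re(S) = 2.135e-06 W.
Step 8 — Reactive power: Q = Im(S) = -0.001946 VAR.
Step 9 — Apparent power: |S| = 0.001946 VA.
Step 10 — Power factor: PF = P/|S| = 0.001097 (leading).

(a) P = 2.135e-06 W  (b) Q = -0.001946 VAR  (c) S = 0.001946 VA  (d) PF = 0.001097 (leading)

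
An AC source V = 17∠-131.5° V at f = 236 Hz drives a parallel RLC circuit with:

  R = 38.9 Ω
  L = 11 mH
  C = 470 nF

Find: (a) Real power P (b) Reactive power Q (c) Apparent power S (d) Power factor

Step 1 — Angular frequency: ω = 2π·f = 2π·236 = 1483 rad/s.
Step 2 — Component impedances:
  R: Z = R = 38.9 Ω
  L: Z = jωL = j·1483·0.011 = 0 + j16.31 Ω
  C: Z = 1/(jωC) = -j/(ω·C) = 0 - j1435 Ω
Step 3 — Parallel combination: 1/Z_total = 1/R + 1/L + 1/C; Z_total = 5.931 + j13.98 Ω = 15.19∠67.0° Ω.
Step 4 — Source phasor: V = 17∠-131.5° V = -11.26 - j12.73 V.
Step 5 — Current: I = V / Z = -1.061 + j0.3554 A = 1.119∠161.5° A.
Step 6 — Complex power: S = V·I* = 7.429 + j17.52 VA.
Step 7 — Real power: P = Re(S) = 7.429 W.
Step 8 — Reactive power: Q = Im(S) = 17.52 VAR.
Step 9 — Apparent power: |S| = 19.03 VA.
Step 10 — Power factor: PF = P/|S| = 0.3905 (lagging).

(a) P = 7.429 W  (b) Q = 17.52 VAR  (c) S = 19.03 VA  (d) PF = 0.3905 (lagging)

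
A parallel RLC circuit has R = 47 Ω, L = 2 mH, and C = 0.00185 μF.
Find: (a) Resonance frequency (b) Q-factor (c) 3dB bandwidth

Step 1 — Resonance: ω₀ = 1/√(LC) = 1/√(0.002·1.85e-09) = 5.199e+05 rad/s.
Step 2 — f₀ = ω₀/(2π) = 8.274e+04 Hz.
Step 3 — Parallel Q: Q = R/(ω₀L) = 47/(5.199e+05·0.002) = 0.0452.
Step 4 — Bandwidth: Δω = ω₀/Q = 1.15e+07 rad/s; BW = Δω/(2π) = 1.83e+06 Hz.

(a) f₀ = 8.274e+04 Hz  (b) Q = 0.0452  (c) BW = 1.83e+06 Hz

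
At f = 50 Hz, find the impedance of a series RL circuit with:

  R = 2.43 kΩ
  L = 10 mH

Step 1 — Angular frequency: ω = 2π·f = 2π·50 = 314.2 rad/s.
Step 2 — Component impedances:
  R: Z = R = 2430 Ω
  L: Z = jωL = j·314.2·0.01 = 0 + j3.142 Ω
Step 3 — Series combination: Z_total = R + L = 2430 + j3.142 Ω = 2430∠0.1° Ω.

Z = 2430 + j3.142 Ω = 2430∠0.1° Ω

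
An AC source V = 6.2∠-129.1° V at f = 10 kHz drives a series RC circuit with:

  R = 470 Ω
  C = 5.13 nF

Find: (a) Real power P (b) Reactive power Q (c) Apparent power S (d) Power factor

Step 1 — Angular frequency: ω = 2π·f = 2π·1e+04 = 6.283e+04 rad/s.
Step 2 — Component impedances:
  R: Z = R = 470 Ω
  C: Z = 1/(jωC) = -j/(ω·C) = 0 - j3102 Ω
Step 3 — Series combination: Z_total = R + C = 470 - j3102 Ω = 3138∠-81.4° Ω.
Step 4 — Source phasor: V = 6.2∠-129.1° V = -3.91 - j4.811 V.
Step 5 — Current: I = V / Z = 0.001329 - j0.001462 A = 0.001976∠-47.7° A.
Step 6 — Complex power: S = V·I* = 0.001835 - j0.01211 VA.
Step 7 — Real power: P = Re(S) = 0.001835 W.
Step 8 — Reactive power: Q = Im(S) = -0.01211 VAR.
Step 9 — Apparent power: |S| = 0.01225 VA.
Step 10 — Power factor: PF = P/|S| = 0.1498 (leading).

(a) P = 0.001835 W  (b) Q = -0.01211 VAR  (c) S = 0.01225 VA  (d) PF = 0.1498 (leading)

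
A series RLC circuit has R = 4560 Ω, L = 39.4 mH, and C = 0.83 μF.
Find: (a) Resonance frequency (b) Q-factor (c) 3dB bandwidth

Step 1 — Resonance condition Im(Z)=0 gives ω₀ = 1/√(LC).
Step 2 — ω₀ = 1/√(0.0394·8.3e-07) = 5530 rad/s.
Step 3 — f₀ = ω₀/(2π) = 880.1 Hz.
Step 4 — Series Q: Q = ω₀L/R = 5530·0.0394/4560 = 0.04778.
Step 5 — 3dB bandwidth: Δω = ω₀/Q = 1.157e+05 rad/s; BW = Δω/(2π) = 1.842e+04 Hz.

(a) f₀ = 880.1 Hz  (b) Q = 0.04778  (c) BW = 1.842e+04 Hz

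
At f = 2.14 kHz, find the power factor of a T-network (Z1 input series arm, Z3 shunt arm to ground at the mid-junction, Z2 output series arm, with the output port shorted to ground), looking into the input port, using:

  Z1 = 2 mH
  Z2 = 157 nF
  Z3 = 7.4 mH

Step 1 — Angular frequency: ω = 2π·f = 2π·2140 = 1.345e+04 rad/s.
Step 2 — Component impedances:
  Z1: Z = jωL = j·1.345e+04·0.002 = 0 + j26.89 Ω
  Z2: Z = 1/(jωC) = -j/(ω·C) = 0 - j473.7 Ω
  Z3: Z = jωL = j·1.345e+04·0.0074 = 0 + j99.5 Ω
Step 3 — With the output port shorted to ground, the output series arm Z2 runs from the junction to ground; the shunt arm Z3 also runs from the junction to ground. They appear in parallel: Z3 || Z2 = 0 + j126 Ω.
Step 4 — Series with input arm Z1: Z_in = Z1 + (Z3 || Z2) = 0 + j152.8 Ω = 152.8∠90.0° Ω.
Step 5 — Power factor: PF = cos(φ) = Re(Z)/|Z| = 0/152.8 = 0.
Step 6 — Type: Im(Z) = 152.8 ⇒ lagging (phase φ = 90.0°).

PF = 0 (lagging, φ = 90.0°)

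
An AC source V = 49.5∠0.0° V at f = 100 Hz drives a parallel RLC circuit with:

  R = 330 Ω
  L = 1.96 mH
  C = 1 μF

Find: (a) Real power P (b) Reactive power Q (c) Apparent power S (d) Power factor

Step 1 — Angular frequency: ω = 2π·f = 2π·100 = 628.3 rad/s.
Step 2 — Component impedances:
  R: Z = R = 330 Ω
  L: Z = jωL = j·628.3·0.00196 = 0 + j1.232 Ω
  C: Z = 1/(jωC) = -j/(ω·C) = 0 - j1592 Ω
Step 3 — Parallel combination: 1/Z_total = 1/R + 1/L + 1/C; Z_total = 0.004603 + j1.232 Ω = 1.232∠89.8° Ω.
Step 4 — Source phasor: V = 49.5∠0.0° V = 49.5 V.
Step 5 — Current: I = V / Z = 0.15 - j40.16 A = 40.16∠-89.8° A.
Step 6 — Complex power: S = V·I* = 7.425 + j1988 VA.
Step 7 — Real power: P = Re(S) = 7.425 W.
Step 8 — Reactive power: Q = Im(S) = 1988 VAR.
Step 9 — Apparent power: |S| = 1988 VA.
Step 10 — Power factor: PF = P/|S| = 0.003735 (lagging).

(a) P = 7.425 W  (b) Q = 1988 VAR  (c) S = 1988 VA  (d) PF = 0.003735 (lagging)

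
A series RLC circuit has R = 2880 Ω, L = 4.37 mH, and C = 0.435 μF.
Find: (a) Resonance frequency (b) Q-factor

Step 1 — Resonance condition Im(Z)=0 gives ω₀ = 1/√(LC).
Step 2 — ω₀ = 1/√(0.00437·4.35e-07) = 2.294e+04 rad/s.
Step 3 — f₀ = ω₀/(2π) = 3650 Hz.
Step 4 — Series Q: Q = ω₀L/R = 2.294e+04·0.00437/2880 = 0.0348.

(a) f₀ = 3650 Hz  (b) Q = 0.0348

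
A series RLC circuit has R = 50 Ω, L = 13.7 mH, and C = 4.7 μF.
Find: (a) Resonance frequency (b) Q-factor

Step 1 — Resonance condition Im(Z)=0 gives ω₀ = 1/√(LC).
Step 2 — ω₀ = 1/√(0.0137·4.7e-06) = 3941 rad/s.
Step 3 — f₀ = ω₀/(2π) = 627.2 Hz.
Step 4 — Series Q: Q = ω₀L/R = 3941·0.0137/50 = 1.08.

(a) f₀ = 627.2 Hz  (b) Q = 1.08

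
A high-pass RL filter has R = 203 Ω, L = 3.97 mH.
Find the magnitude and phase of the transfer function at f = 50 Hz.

Step 1 — Angular frequency: ω = 2π·50 = 314.2 rad/s.
Step 2 — Transfer function: H(jω) = jωL/(R + jωL).
Step 3 — Numerator jωL = j·1.247; denominator R + jωL = 203 + j1.247.
Step 4 — H = 3.775e-05 + j0.006144.
Step 5 — Magnitude: |H| = 0.006144 (-44.2 dB); phase: φ = 89.6°.

|H| = 0.006144 (-44.2 dB), φ = 89.6°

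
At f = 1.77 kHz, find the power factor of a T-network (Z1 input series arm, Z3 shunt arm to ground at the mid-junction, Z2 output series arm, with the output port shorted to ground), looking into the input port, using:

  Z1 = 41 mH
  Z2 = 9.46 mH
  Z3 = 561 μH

Step 1 — Angular frequency: ω = 2π·f = 2π·1770 = 1.112e+04 rad/s.
Step 2 — Component impedances:
  Z1: Z = jωL = j·1.112e+04·0.041 = 0 + j456 Ω
  Z2: Z = jωL = j·1.112e+04·0.00946 = 0 + j105.2 Ω
  Z3: Z = jωL = j·1.112e+04·0.000561 = 0 + j6.239 Ω
Step 3 — With the output port shorted to ground, the output series arm Z2 runs from the junction to ground; the shunt arm Z3 also runs from the junction to ground. They appear in parallel: Z3 || Z2 = 0 + j5.89 Ω.
Step 4 — Series with input arm Z1: Z_in = Z1 + (Z3 || Z2) = 0 + j461.9 Ω = 461.9∠90.0° Ω.
Step 5 — Power factor: PF = cos(φ) = Re(Z)/|Z| = 0/461.9 = 0.
Step 6 — Type: Im(Z) = 461.9 ⇒ lagging (phase φ = 90.0°).

PF = 0 (lagging, φ = 90.0°)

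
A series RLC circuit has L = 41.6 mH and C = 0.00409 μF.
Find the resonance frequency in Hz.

Step 1 — Resonance condition Im(Z)=0 gives ω₀ = 1/√(LC).
Step 2 — ω₀ = 1/√(0.0416·4.09e-09) = 7.666e+04 rad/s.
Step 3 — f₀ = ω₀/(2π) = 1.22e+04 Hz.

f₀ = 1.22e+04 Hz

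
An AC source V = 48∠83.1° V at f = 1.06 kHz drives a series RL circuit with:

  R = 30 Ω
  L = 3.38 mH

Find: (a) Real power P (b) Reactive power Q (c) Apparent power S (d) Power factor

Step 1 — Angular frequency: ω = 2π·f = 2π·1060 = 6660 rad/s.
Step 2 — Component impedances:
  R: Z = R = 30 Ω
  L: Z = jωL = j·6660·0.00338 = 0 + j22.51 Ω
Step 3 — Series combination: Z_total = R + L = 30 + j22.51 Ω = 37.51∠36.9° Ω.
Step 4 — Source phasor: V = 48∠83.1° V = 5.767 + j47.65 V.
Step 5 — Current: I = V / Z = 0.8855 + j0.9239 A = 1.28∠46.2° A.
Step 6 — Complex power: S = V·I* = 49.13 + j36.87 VA.
Step 7 — Real power: P = Re(S) = 49.13 W.
Step 8 — Reactive power: Q = Im(S) = 36.87 VAR.
Step 9 — Apparent power: |S| = 61.43 VA.
Step 10 — Power factor: PF = P/|S| = 0.7999 (lagging).

(a) P = 49.13 W  (b) Q = 36.87 VAR  (c) S = 61.43 VA  (d) PF = 0.7999 (lagging)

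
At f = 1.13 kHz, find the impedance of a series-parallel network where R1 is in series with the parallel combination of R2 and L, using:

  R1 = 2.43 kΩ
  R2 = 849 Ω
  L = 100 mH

Step 1 — Angular frequency: ω = 2π·f = 2π·1130 = 7100 rad/s.
Step 2 — Component impedances:
  R1: Z = R = 2430 Ω
  R2: Z = R = 849 Ω
  L: Z = jωL = j·7100·0.1 = 0 + j710 Ω
Step 3 — Parallel branch: R2 || L = 1/(1/R2 + 1/L) = 349.4 + j417.8 Ω.
Step 4 — Series with R1: Z_total = R1 + (R2 || L) = 2779 + j417.8 Ω = 2811∠8.5° Ω.

Z = 2779 + j417.8 Ω = 2811∠8.5° Ω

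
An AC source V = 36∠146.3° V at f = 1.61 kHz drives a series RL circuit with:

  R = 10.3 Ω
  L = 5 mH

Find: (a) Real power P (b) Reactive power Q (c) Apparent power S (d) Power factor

Step 1 — Angular frequency: ω = 2π·f = 2π·1610 = 1.012e+04 rad/s.
Step 2 — Component impedances:
  R: Z = R = 10.3 Ω
  L: Z = jωL = j·1.012e+04·0.005 = 0 + j50.58 Ω
Step 3 — Series combination: Z_total = R + L = 10.3 + j50.58 Ω = 51.62∠78.5° Ω.
Step 4 — Source phasor: V = 36∠146.3° V = -29.95 + j19.97 V.
Step 5 — Current: I = V / Z = 0.2634 + j0.6458 A = 0.6974∠67.8° A.
Step 6 — Complex power: S = V·I* = 5.01 + j24.6 VA.
Step 7 — Real power: P = Re(S) = 5.01 W.
Step 8 — Reactive power: Q = Im(S) = 24.6 VAR.
Step 9 — Apparent power: |S| = 25.11 VA.
Step 10 — Power factor: PF = P/|S| = 0.1995 (lagging).

(a) P = 5.01 W  (b) Q = 24.6 VAR  (c) S = 25.11 VA  (d) PF = 0.1995 (lagging)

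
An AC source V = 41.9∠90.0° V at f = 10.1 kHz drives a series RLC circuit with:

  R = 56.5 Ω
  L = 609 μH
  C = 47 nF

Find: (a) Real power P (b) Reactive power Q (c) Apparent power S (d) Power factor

Step 1 — Angular frequency: ω = 2π·f = 2π·1.01e+04 = 6.346e+04 rad/s.
Step 2 — Component impedances:
  R: Z = R = 56.5 Ω
  L: Z = jωL = j·6.346e+04·0.000609 = 0 + j38.65 Ω
  C: Z = 1/(jωC) = -j/(ω·C) = 0 - j335.3 Ω
Step 3 — Series combination: Z_total = R + L + C = 56.5 - j296.6 Ω = 302∠-79.2° Ω.
Step 4 — Source phasor: V = 41.9∠90.0° V = 0 + j41.9 V.
Step 5 — Current: I = V / Z = -0.1363 + j0.02596 A = 0.1388∠169.2° A.
Step 6 — Complex power: S = V·I* = 1.088 - j5.711 VA.
Step 7 — Real power: P = Re(S) = 1.088 W.
Step 8 — Reactive power: Q = Im(S) = -5.711 VAR.
Step 9 — Apparent power: |S| = 5.814 VA.
Step 10 — Power factor: PF = P/|S| = 0.1871 (leading).

(a) P = 1.088 W  (b) Q = -5.711 VAR  (c) S = 5.814 VA  (d) PF = 0.1871 (leading)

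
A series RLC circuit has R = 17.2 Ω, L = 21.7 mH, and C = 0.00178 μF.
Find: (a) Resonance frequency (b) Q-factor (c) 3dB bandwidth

Step 1 — Resonance: ω₀ = 1/√(LC) = 1/√(0.0217·1.78e-09) = 1.609e+05 rad/s.
Step 2 — f₀ = ω₀/(2π) = 2.561e+04 Hz.
Step 3 — Series Q: Q = ω₀L/R = 1.609e+05·0.0217/17.2 = 203.
Step 4 — Bandwidth: Δω = ω₀/Q = 792.6 rad/s; BW = Δω/(2π) = 126.2 Hz.

(a) f₀ = 2.561e+04 Hz  (b) Q = 203  (c) BW = 126.2 Hz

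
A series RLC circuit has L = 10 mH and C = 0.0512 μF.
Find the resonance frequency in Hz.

Step 1 — Resonance condition Im(Z)=0 gives ω₀ = 1/√(LC).
Step 2 — ω₀ = 1/√(0.01·5.12e-08) = 4.419e+04 rad/s.
Step 3 — f₀ = ω₀/(2π) = 7034 Hz.

f₀ = 7034 Hz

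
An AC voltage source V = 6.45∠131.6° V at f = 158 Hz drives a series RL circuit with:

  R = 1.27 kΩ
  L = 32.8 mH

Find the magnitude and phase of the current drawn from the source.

Step 1 — Angular frequency: ω = 2π·f = 2π·158 = 992.7 rad/s.
Step 2 — Component impedances:
  R: Z = R = 1270 Ω
  L: Z = jωL = j·992.7·0.0328 = 0 + j32.56 Ω
Step 3 — Series combination: Z_total = R + L = 1270 + j32.56 Ω = 1270∠1.5° Ω.
Step 4 — Source phasor: V = 6.45∠131.6° V = -4.282 + j4.823 V.
Step 5 — Ohm's law: I = V / Z_total = (-4.282 + j4.823) / (1270 + j32.56) = -0.003272 + j0.003882 A.
Step 6 — Convert to polar: |I| = 0.005077 A, ∠I = 130.1°.

I = 0.005077∠130.1° A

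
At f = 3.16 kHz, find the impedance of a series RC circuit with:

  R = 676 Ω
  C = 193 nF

Step 1 — Angular frequency: ω = 2π·f = 2π·3160 = 1.985e+04 rad/s.
Step 2 — Component impedances:
  R: Z = R = 676 Ω
  C: Z = 1/(jωC) = -j/(ω·C) = 0 - j261 Ω
Step 3 — Series combination: Z_total = R + C = 676 - j261 Ω = 724.6∠-21.1° Ω.

Z = 676 - j261 Ω = 724.6∠-21.1° Ω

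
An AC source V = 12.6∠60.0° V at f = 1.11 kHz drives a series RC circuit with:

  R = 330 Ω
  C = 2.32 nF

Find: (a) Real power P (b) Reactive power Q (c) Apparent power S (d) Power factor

Step 1 — Angular frequency: ω = 2π·f = 2π·1110 = 6974 rad/s.
Step 2 — Component impedances:
  R: Z = R = 330 Ω
  C: Z = 1/(jωC) = -j/(ω·C) = 0 - j6.18e+04 Ω
Step 3 — Series combination: Z_total = R + C = 330 - j6.18e+04 Ω = 6.18e+04∠-89.7° Ω.
Step 4 — Source phasor: V = 12.6∠60.0° V = 6.3 + j10.91 V.
Step 5 — Current: I = V / Z = -0.000176 + j0.0001029 A = 0.0002039∠149.7° A.
Step 6 — Complex power: S = V·I* = 1.372e-05 - j0.002569 VA.
Step 7 — Real power: P = Re(S) = 1.372e-05 W.
Step 8 — Reactive power: Q = Im(S) = -0.002569 VAR.
Step 9 — Apparent power: |S| = 0.002569 VA.
Step 10 — Power factor: PF = P/|S| = 0.005339 (leading).

(a) P = 1.372e-05 W  (b) Q = -0.002569 VAR  (c) S = 0.002569 VA  (d) PF = 0.005339 (leading)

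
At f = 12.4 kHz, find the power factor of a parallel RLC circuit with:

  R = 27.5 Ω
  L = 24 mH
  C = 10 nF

Step 1 — Angular frequency: ω = 2π·f = 2π·1.24e+04 = 7.791e+04 rad/s.
Step 2 — Component impedances:
  R: Z = R = 27.5 Ω
  L: Z = jωL = j·7.791e+04·0.024 = 0 + j1870 Ω
  C: Z = 1/(jωC) = -j/(ω·C) = 0 - j1284 Ω
Step 3 — Parallel combination: 1/Z_total = 1/R + 1/L + 1/C; Z_total = 27.5 - j0.1848 Ω = 27.5∠-0.4° Ω.
Step 4 — Power factor: PF = cos(φ) = Re(Z)/|Z| = 27.5/27.5 = 1.
Step 5 — Type: Im(Z) = -0.1848 ⇒ leading (phase φ = -0.4°).

PF = 1 (leading, φ = -0.4°)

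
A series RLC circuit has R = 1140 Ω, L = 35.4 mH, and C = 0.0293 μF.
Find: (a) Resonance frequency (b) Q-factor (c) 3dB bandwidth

Step 1 — Resonance: ω₀ = 1/√(LC) = 1/√(0.0354·2.93e-08) = 3.105e+04 rad/s.
Step 2 — f₀ = ω₀/(2π) = 4942 Hz.
Step 3 — Series Q: Q = ω₀L/R = 3.105e+04·0.0354/1140 = 0.9642.
Step 4 — Bandwidth: Δω = ω₀/Q = 3.22e+04 rad/s; BW = Δω/(2π) = 5125 Hz.

(a) f₀ = 4942 Hz  (b) Q = 0.9642  (c) BW = 5125 Hz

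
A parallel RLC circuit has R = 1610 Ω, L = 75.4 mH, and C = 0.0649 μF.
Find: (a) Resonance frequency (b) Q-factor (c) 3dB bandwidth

Step 1 — Resonance: ω₀ = 1/√(LC) = 1/√(0.0754·6.49e-08) = 1.43e+04 rad/s.
Step 2 — f₀ = ω₀/(2π) = 2275 Hz.
Step 3 — Parallel Q: Q = R/(ω₀L) = 1610/(1.43e+04·0.0754) = 1.494.
Step 4 — Bandwidth: Δω = ω₀/Q = 9570 rad/s; BW = Δω/(2π) = 1523 Hz.

(a) f₀ = 2275 Hz  (b) Q = 1.494  (c) BW = 1523 Hz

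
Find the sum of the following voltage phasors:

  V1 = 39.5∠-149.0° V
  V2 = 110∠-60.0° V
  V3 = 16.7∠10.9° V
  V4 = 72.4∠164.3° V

Step 1 — Convert each phasor to rectangular form:
  V1 = 39.5·(cos(-149.0°) + j·sin(-149.0°)) = -33.86 - j20.34 V
  V2 = 110·(cos(-60.0°) + j·sin(-60.0°)) = 55 - j95.26 V
  V3 = 16.7·(cos(10.9°) + j·sin(10.9°)) = 16.4 + j3.158 V
  V4 = 72.4·(cos(164.3°) + j·sin(164.3°)) = -69.7 + j19.59 V
Step 2 — Sum components: V_total = -32.16 - j92.86 V.
Step 3 — Convert to polar: |V_total| = 98.27 V, ∠V_total = -109.1°.

V_total = 98.27∠-109.1° V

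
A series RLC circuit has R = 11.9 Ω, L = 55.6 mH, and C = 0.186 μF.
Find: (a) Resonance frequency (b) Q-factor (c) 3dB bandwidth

Step 1 — Resonance condition Im(Z)=0 gives ω₀ = 1/√(LC).
Step 2 — ω₀ = 1/√(0.0556·1.86e-07) = 9833 rad/s.
Step 3 — f₀ = ω₀/(2π) = 1565 Hz.
Step 4 — Series Q: Q = ω₀L/R = 9833·0.0556/11.9 = 45.94.
Step 5 — 3dB bandwidth: Δω = ω₀/Q = 214 rad/s; BW = Δω/(2π) = 34.06 Hz.

(a) f₀ = 1565 Hz  (b) Q = 45.94  (c) BW = 34.06 Hz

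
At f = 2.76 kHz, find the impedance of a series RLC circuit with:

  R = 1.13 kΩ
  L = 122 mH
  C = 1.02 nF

Step 1 — Angular frequency: ω = 2π·f = 2π·2760 = 1.734e+04 rad/s.
Step 2 — Component impedances:
  R: Z = R = 1130 Ω
  L: Z = jωL = j·1.734e+04·0.122 = 0 + j2116 Ω
  C: Z = 1/(jωC) = -j/(ω·C) = 0 - j5.653e+04 Ω
Step 3 — Series combination: Z_total = R + L + C = 1130 - j5.442e+04 Ω = 5.443e+04∠-88.8° Ω.

Z = 1130 - j5.442e+04 Ω = 5.443e+04∠-88.8° Ω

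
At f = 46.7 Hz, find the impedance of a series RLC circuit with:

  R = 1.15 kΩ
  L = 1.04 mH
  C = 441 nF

Step 1 — Angular frequency: ω = 2π·f = 2π·46.7 = 293.4 rad/s.
Step 2 — Component impedances:
  R: Z = R = 1150 Ω
  L: Z = jωL = j·293.4·0.00104 = 0 + j0.3052 Ω
  C: Z = 1/(jωC) = -j/(ω·C) = 0 - j7728 Ω
Step 3 — Series combination: Z_total = R + L + C = 1150 - j7728 Ω = 7813∠-81.5° Ω.

Z = 1150 - j7728 Ω = 7813∠-81.5° Ω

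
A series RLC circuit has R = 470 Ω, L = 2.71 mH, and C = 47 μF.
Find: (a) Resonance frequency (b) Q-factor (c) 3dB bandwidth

Step 1 — Resonance: ω₀ = 1/√(LC) = 1/√(0.00271·4.7e-05) = 2802 rad/s.
Step 2 — f₀ = ω₀/(2π) = 446 Hz.
Step 3 — Series Q: Q = ω₀L/R = 2802·0.00271/470 = 0.01616.
Step 4 — Bandwidth: Δω = ω₀/Q = 1.734e+05 rad/s; BW = Δω/(2π) = 2.76e+04 Hz.

(a) f₀ = 446 Hz  (b) Q = 0.01616  (c) BW = 2.76e+04 Hz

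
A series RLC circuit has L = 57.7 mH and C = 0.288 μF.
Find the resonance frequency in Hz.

Step 1 — Resonance condition Im(Z)=0 gives ω₀ = 1/√(LC).
Step 2 — ω₀ = 1/√(0.0577·2.88e-07) = 7757 rad/s.
Step 3 — f₀ = ω₀/(2π) = 1235 Hz.

f₀ = 1235 Hz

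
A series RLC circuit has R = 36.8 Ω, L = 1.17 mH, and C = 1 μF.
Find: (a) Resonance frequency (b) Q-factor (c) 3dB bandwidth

Step 1 — Resonance: ω₀ = 1/√(LC) = 1/√(0.00117·1e-06) = 2.924e+04 rad/s.
Step 2 — f₀ = ω₀/(2π) = 4653 Hz.
Step 3 — Series Q: Q = ω₀L/R = 2.924e+04·0.00117/36.8 = 0.9295.
Step 4 — Bandwidth: Δω = ω₀/Q = 3.145e+04 rad/s; BW = Δω/(2π) = 5006 Hz.

(a) f₀ = 4653 Hz  (b) Q = 0.9295  (c) BW = 5006 Hz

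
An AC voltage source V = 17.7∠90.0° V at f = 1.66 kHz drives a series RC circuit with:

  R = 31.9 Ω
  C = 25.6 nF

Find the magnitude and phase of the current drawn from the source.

Step 1 — Angular frequency: ω = 2π·f = 2π·1660 = 1.043e+04 rad/s.
Step 2 — Component impedances:
  R: Z = R = 31.9 Ω
  C: Z = 1/(jωC) = -j/(ω·C) = 0 - j3745 Ω
Step 3 — Series combination: Z_total = R + C = 31.9 - j3745 Ω = 3745∠-89.5° Ω.
Step 4 — Source phasor: V = 17.7∠90.0° V = 0 + j17.7 V.
Step 5 — Ohm's law: I = V / Z_total = (0 + j17.7) / (31.9 - j3745) = -0.004726 + j4.025e-05 A.
Step 6 — Convert to polar: |I| = 0.004726 A, ∠I = 179.5°.

I = 0.004726∠179.5° A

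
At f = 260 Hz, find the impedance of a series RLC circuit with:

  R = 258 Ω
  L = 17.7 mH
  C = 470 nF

Step 1 — Angular frequency: ω = 2π·f = 2π·260 = 1634 rad/s.
Step 2 — Component impedances:
  R: Z = R = 258 Ω
  L: Z = jωL = j·1634·0.0177 = 0 + j28.92 Ω
  C: Z = 1/(jωC) = -j/(ω·C) = 0 - j1302 Ω
Step 3 — Series combination: Z_total = R + L + C = 258 - j1273 Ω = 1299∠-78.5° Ω.

Z = 258 - j1273 Ω = 1299∠-78.5° Ω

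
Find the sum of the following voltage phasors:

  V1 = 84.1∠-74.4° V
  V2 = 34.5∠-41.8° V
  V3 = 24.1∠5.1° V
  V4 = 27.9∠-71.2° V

Step 1 — Convert each phasor to rectangular form:
  V1 = 84.1·(cos(-74.4°) + j·sin(-74.4°)) = 22.62 - j81 V
  V2 = 34.5·(cos(-41.8°) + j·sin(-41.8°)) = 25.72 - j23 V
  V3 = 24.1·(cos(5.1°) + j·sin(5.1°)) = 24 + j2.142 V
  V4 = 27.9·(cos(-71.2°) + j·sin(-71.2°)) = 8.991 - j26.41 V
Step 2 — Sum components: V_total = 81.33 - j128.3 V.
Step 3 — Convert to polar: |V_total| = 151.9 V, ∠V_total = -57.6°.

V_total = 151.9∠-57.6° V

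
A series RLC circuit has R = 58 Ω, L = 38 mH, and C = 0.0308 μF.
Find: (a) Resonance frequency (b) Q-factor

Step 1 — Resonance condition Im(Z)=0 gives ω₀ = 1/√(LC).
Step 2 — ω₀ = 1/√(0.038·3.08e-08) = 2.923e+04 rad/s.
Step 3 — f₀ = ω₀/(2π) = 4652 Hz.
Step 4 — Series Q: Q = ω₀L/R = 2.923e+04·0.038/58 = 19.15.

(a) f₀ = 4652 Hz  (b) Q = 19.15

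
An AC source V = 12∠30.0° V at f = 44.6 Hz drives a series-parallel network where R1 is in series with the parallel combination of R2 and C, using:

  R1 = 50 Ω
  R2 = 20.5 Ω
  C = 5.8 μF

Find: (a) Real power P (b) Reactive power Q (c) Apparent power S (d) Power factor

Step 1 — Angular frequency: ω = 2π·f = 2π·44.6 = 280.2 rad/s.
Step 2 — Component impedances:
  R1: Z = R = 50 Ω
  R2: Z = R = 20.5 Ω
  C: Z = 1/(jωC) = -j/(ω·C) = 0 - j615.3 Ω
Step 3 — Parallel branch: R2 || C = 1/(1/R2 + 1/C) = 20.48 - j0.6823 Ω.
Step 4 — Series with R1: Z_total = R1 + (R2 || C) = 70.48 - j0.6823 Ω = 70.48∠-0.6° Ω.
Step 5 — Source phasor: V = 12∠30.0° V = 10.39 + j6 V.
Step 6 — Current: I = V / Z = 0.1466 + j0.08655 A = 0.1703∠30.6° A.
Step 7 — Complex power: S = V·I* = 2.043 - j0.01978 VA.
Step 8 — Real power: P = Re(S) = 2.043 W.
Step 9 — Reactive power: Q = Im(S) = -0.01978 VAR.
Step 10 — Apparent power: |S| = 2.043 VA.
Step 11 — Power factor: PF = P/|S| = 1 (leading).

(a) P = 2.043 W  (b) Q = -0.01978 VAR  (c) S = 2.043 VA  (d) PF = 1 (leading)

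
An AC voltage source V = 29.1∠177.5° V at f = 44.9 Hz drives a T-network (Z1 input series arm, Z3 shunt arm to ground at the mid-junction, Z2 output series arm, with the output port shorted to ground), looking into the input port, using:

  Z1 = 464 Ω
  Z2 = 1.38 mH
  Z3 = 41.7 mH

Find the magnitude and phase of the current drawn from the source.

Step 1 — Angular frequency: ω = 2π·f = 2π·44.9 = 282.1 rad/s.
Step 2 — Component impedances:
  Z1: Z = R = 464 Ω
  Z2: Z = jωL = j·282.1·0.00138 = 0 + j0.3893 Ω
  Z3: Z = jωL = j·282.1·0.0417 = 0 + j11.76 Ω
Step 3 — With the output port shorted to ground, the output series arm Z2 runs from the junction to ground; the shunt arm Z3 also runs from the junction to ground. They appear in parallel: Z3 || Z2 = 0 + j0.3768 Ω.
Step 4 — Series with input arm Z1: Z_in = Z1 + (Z3 || Z2) = 464 + j0.3768 Ω = 464∠0.0° Ω.
Step 5 — Source phasor: V = 29.1∠177.5° V = -29.07 + j1.269 V.
Step 6 — Ohm's law: I = V / Z_total = (-29.07 + j1.269) / (464 + j0.3768) = -0.06265 + j0.002786 A.
Step 7 — Convert to polar: |I| = 0.06272 A, ∠I = 177.5°.

I = 0.06272∠177.5° A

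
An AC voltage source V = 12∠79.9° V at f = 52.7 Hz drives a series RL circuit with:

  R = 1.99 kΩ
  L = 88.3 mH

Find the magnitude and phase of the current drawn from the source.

Step 1 — Angular frequency: ω = 2π·f = 2π·52.7 = 331.1 rad/s.
Step 2 — Component impedances:
  R: Z = R = 1990 Ω
  L: Z = jωL = j·331.1·0.0883 = 0 + j29.24 Ω
Step 3 — Series combination: Z_total = R + L = 1990 + j29.24 Ω = 1990∠0.8° Ω.
Step 4 — Source phasor: V = 12∠79.9° V = 2.104 + j11.81 V.
Step 5 — Ohm's law: I = V / Z_total = (2.104 + j11.81) / (1990 + j29.24) = 0.001144 + j0.00592 A.
Step 6 — Convert to polar: |I| = 0.006029 A, ∠I = 79.1°.

I = 0.006029∠79.1° A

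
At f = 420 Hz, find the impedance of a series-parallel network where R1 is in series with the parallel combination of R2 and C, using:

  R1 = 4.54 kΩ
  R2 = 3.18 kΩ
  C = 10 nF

Step 1 — Angular frequency: ω = 2π·f = 2π·420 = 2639 rad/s.
Step 2 — Component impedances:
  R1: Z = R = 4540 Ω
  R2: Z = R = 3180 Ω
  C: Z = 1/(jωC) = -j/(ω·C) = 0 - j3.789e+04 Ω
Step 3 — Parallel branch: R2 || C = 1/(1/R2 + 1/C) = 3158 - j265 Ω.
Step 4 — Series with R1: Z_total = R1 + (R2 || C) = 7698 - j265 Ω = 7702∠-2.0° Ω.

Z = 7698 - j265 Ω = 7702∠-2.0° Ω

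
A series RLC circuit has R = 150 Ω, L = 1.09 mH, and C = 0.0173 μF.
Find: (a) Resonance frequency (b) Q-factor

Step 1 — Resonance condition Im(Z)=0 gives ω₀ = 1/√(LC).
Step 2 — ω₀ = 1/√(0.00109·1.73e-08) = 2.303e+05 rad/s.
Step 3 — f₀ = ω₀/(2π) = 3.665e+04 Hz.
Step 4 — Series Q: Q = ω₀L/R = 2.303e+05·0.00109/150 = 1.673.

(a) f₀ = 3.665e+04 Hz  (b) Q = 1.673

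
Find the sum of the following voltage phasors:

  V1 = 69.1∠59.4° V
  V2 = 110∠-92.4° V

Step 1 — Convert each phasor to rectangular form:
  V1 = 69.1·(cos(59.4°) + j·sin(59.4°)) = 35.17 + j59.48 V
  V2 = 110·(cos(-92.4°) + j·sin(-92.4°)) = -4.606 - j109.9 V
Step 2 — Sum components: V_total = 30.57 - j50.43 V.
Step 3 — Convert to polar: |V_total| = 58.97 V, ∠V_total = -58.8°.

V_total = 58.97∠-58.8° V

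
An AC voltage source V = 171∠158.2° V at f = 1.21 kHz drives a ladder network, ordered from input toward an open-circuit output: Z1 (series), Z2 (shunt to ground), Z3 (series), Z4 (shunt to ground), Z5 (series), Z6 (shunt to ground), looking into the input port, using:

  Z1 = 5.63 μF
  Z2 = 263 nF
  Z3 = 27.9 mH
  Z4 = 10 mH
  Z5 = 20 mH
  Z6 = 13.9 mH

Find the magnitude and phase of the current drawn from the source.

Step 1 — Angular frequency: ω = 2π·f = 2π·1210 = 7603 rad/s.
Step 2 — Component impedances:
  Z1: Z = 1/(jωC) = -j/(ω·C) = 0 - j23.36 Ω
  Z2: Z = 1/(jωC) = -j/(ω·C) = 0 - j500.1 Ω
  Z3: Z = jωL = j·7603·0.0279 = 0 + j212.1 Ω
  Z4: Z = jωL = j·7603·0.01 = 0 + j76.03 Ω
  Z5: Z = jωL = j·7603·0.02 = 0 + j152.1 Ω
  Z6: Z = jωL = j·7603·0.0139 = 0 + j105.7 Ω
Step 3 — Ladder network (open output): work backward from the far end, alternating series and parallel combinations. Z_in = 0 + j567.3 Ω = 567.3∠90.0° Ω.
Step 4 — Source phasor: V = 171∠158.2° V = -158.8 + j63.5 V.
Step 5 — Ohm's law: I = V / Z_total = (-158.8 + j63.5) / (0 + j567.3) = 0.1119 + j0.2799 A.
Step 6 — Convert to polar: |I| = 0.3014 A, ∠I = 68.2°.

I = 0.3014∠68.2° A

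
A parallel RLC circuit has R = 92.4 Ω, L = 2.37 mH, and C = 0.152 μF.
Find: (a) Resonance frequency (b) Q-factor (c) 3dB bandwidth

Step 1 — Resonance: ω₀ = 1/√(LC) = 1/√(0.00237·1.52e-07) = 5.269e+04 rad/s.
Step 2 — f₀ = ω₀/(2π) = 8385 Hz.
Step 3 — Parallel Q: Q = R/(ω₀L) = 92.4/(5.269e+04·0.00237) = 0.74.
Step 4 — Bandwidth: Δω = ω₀/Q = 7.12e+04 rad/s; BW = Δω/(2π) = 1.133e+04 Hz.

(a) f₀ = 8385 Hz  (b) Q = 0.74  (c) BW = 1.133e+04 Hz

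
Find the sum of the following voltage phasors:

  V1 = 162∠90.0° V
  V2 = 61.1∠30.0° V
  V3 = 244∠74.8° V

Step 1 — Convert each phasor to rectangular form:
  V1 = 162·(cos(90.0°) + j·sin(90.0°)) = 0 + j162 V
  V2 = 61.1·(cos(30.0°) + j·sin(30.0°)) = 52.91 + j30.55 V
  V3 = 244·(cos(74.8°) + j·sin(74.8°)) = 63.97 + j235.5 V
Step 2 — Sum components: V_total = 116.9 + j428 V.
Step 3 — Convert to polar: |V_total| = 443.7 V, ∠V_total = 74.7°.

V_total = 443.7∠74.7° V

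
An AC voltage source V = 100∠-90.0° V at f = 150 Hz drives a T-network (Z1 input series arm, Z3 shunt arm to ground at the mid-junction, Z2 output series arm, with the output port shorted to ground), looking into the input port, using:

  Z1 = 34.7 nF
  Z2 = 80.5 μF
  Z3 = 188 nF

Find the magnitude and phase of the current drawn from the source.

Step 1 — Angular frequency: ω = 2π·f = 2π·150 = 942.5 rad/s.
Step 2 — Component impedances:
  Z1: Z = 1/(jωC) = -j/(ω·C) = 0 - j3.058e+04 Ω
  Z2: Z = 1/(jωC) = -j/(ω·C) = 0 - j13.18 Ω
  Z3: Z = 1/(jωC) = -j/(ω·C) = 0 - j5644 Ω
Step 3 — With the output port shorted to ground, the output series arm Z2 runs from the junction to ground; the shunt arm Z3 also runs from the junction to ground. They appear in parallel: Z3 || Z2 = 0 - j13.15 Ω.
Step 4 — Series with input arm Z1: Z_in = Z1 + (Z3 || Z2) = 0 - j3.059e+04 Ω = 3.059e+04∠-90.0° Ω.
Step 5 — Source phasor: V = 100∠-90.0° V = 0 - j100 V.
Step 6 — Ohm's law: I = V / Z_total = (0 - j100) / (0 - j3.059e+04) = 0.003269 A.
Step 7 — Convert to polar: |I| = 0.003269 A, ∠I = 0.0°.

I = 0.003269∠0.0° A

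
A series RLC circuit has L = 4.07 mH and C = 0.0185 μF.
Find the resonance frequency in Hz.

Step 1 — Resonance condition Im(Z)=0 gives ω₀ = 1/√(LC).
Step 2 — ω₀ = 1/√(0.00407·1.85e-08) = 1.152e+05 rad/s.
Step 3 — f₀ = ω₀/(2π) = 1.834e+04 Hz.

f₀ = 1.834e+04 Hz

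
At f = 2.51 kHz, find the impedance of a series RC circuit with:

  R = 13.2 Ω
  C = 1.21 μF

Step 1 — Angular frequency: ω = 2π·f = 2π·2510 = 1.577e+04 rad/s.
Step 2 — Component impedances:
  R: Z = R = 13.2 Ω
  C: Z = 1/(jωC) = -j/(ω·C) = 0 - j52.4 Ω
Step 3 — Series combination: Z_total = R + C = 13.2 - j52.4 Ω = 54.04∠-75.9° Ω.

Z = 13.2 - j52.4 Ω = 54.04∠-75.9° Ω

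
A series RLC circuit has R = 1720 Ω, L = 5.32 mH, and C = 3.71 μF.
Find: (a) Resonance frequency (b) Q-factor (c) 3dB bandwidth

Step 1 — Resonance condition Im(Z)=0 gives ω₀ = 1/√(LC).
Step 2 — ω₀ = 1/√(0.00532·3.71e-06) = 7118 rad/s.
Step 3 — f₀ = ω₀/(2π) = 1133 Hz.
Step 4 — Series Q: Q = ω₀L/R = 7118·0.00532/1720 = 0.02202.
Step 5 — 3dB bandwidth: Δω = ω₀/Q = 3.233e+05 rad/s; BW = Δω/(2π) = 5.146e+04 Hz.

(a) f₀ = 1133 Hz  (b) Q = 0.02202  (c) BW = 5.146e+04 Hz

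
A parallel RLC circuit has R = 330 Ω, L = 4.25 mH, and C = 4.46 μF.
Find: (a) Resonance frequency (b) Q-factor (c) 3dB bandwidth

Step 1 — Resonance: ω₀ = 1/√(LC) = 1/√(0.00425·4.46e-06) = 7263 rad/s.
Step 2 — f₀ = ω₀/(2π) = 1156 Hz.
Step 3 — Parallel Q: Q = R/(ω₀L) = 330/(7263·0.00425) = 10.69.
Step 4 — Bandwidth: Δω = ω₀/Q = 679.4 rad/s; BW = Δω/(2π) = 108.1 Hz.

(a) f₀ = 1156 Hz  (b) Q = 10.69  (c) BW = 108.1 Hz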